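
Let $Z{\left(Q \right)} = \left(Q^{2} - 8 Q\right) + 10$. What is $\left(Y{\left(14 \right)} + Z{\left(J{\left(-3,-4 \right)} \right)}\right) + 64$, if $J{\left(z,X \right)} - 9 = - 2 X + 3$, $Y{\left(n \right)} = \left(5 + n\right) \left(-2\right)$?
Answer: $276$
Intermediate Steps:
$Y{\left(n \right)} = -10 - 2 n$
$J{\left(z,X \right)} = 12 - 2 X$ ($J{\left(z,X \right)} = 9 - \left(-3 + 2 X\right) = 12 - 2 X$)
$Z{\left(Q \right)} = 10 + Q^{2} - 8 Q$
$\left(Y{\left(14 \right)} + Z{\left(J{\left(-3,-4 \right)} \right)}\right) + 64 = \left(\left(-10 - 28\right) + \left(10 + \left(12 - -8\right)^{2} - 8 \left(12 - -8\right)\right)\right) + 64 = \left(\left(-10 - 28\right) + \left(10 + \left(12 + 8\right)^{2} - 8 \left(12 + 8\right)\right)\right) + 64 = \left(-38 + \left(10 + 20^{2} - 160\right)\right) + 64 = \left(-38 + \left(10 + 400 - 160\right)\right) + 64 = \left(-38 + 250\right) + 64 = 212 + 64 = 276$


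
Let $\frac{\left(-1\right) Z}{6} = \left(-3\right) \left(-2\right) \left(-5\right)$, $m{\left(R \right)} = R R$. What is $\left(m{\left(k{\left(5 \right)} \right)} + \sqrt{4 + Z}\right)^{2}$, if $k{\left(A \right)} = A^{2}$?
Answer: $390809 + 2500 \sqrt{46} \approx 4.0777 \cdot 10^{5}$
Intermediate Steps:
$m{\left(R \right)} = R^{2}$
$Z = 180$ ($Z = - 6 \left(-3\right) \left(-2\right) \left(-5\right) = - 6 \cdot 6 \left(-5\right) = \left(-6\right) \left(-30\right) = 180$)
$\left(m{\left(k{\left(5 \right)} \right)} + \sqrt{4 + Z}\right)^{2} = \left(\left(5^{2}\right)^{2} + \sqrt{4 + 180}\right)^{2} = \left(25^{2} + \sqrt{184}\right)^{2} = \left(625 + 2 \sqrt{46}\right)^{2}$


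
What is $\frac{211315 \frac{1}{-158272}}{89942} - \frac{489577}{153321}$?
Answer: $- \frac{6969307976792363}{2182570465643904} \approx -3.1932$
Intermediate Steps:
$\frac{211315 \frac{1}{-158272}}{89942} - \frac{489577}{153321} = 211315 \left(- \frac{1}{158272}\right) \frac{1}{89942} - \frac{489577}{153321} = \left(- \frac{211315}{158272}\right) \frac{1}{89942} - \frac{489577}{153321} = - \frac{211315}{14235300224} - \frac{489577}{153321} = - \frac{6969307976792363}{2182570465643904}$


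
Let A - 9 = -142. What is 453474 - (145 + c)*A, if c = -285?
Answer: 434854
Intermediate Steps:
A = -133 (A = 9 - 142 = -133)
453474 - (145 + c)*A = 453474 - (145 - 285)*(-133) = 453474 - (-140)*(-133) = 453474 - 1*18620 = 453474 - 18620 = 434854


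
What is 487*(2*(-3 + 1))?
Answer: -1948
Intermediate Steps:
487*(2*(-3 + 1)) = 487*(2*(-2)) = 487*(-4) = -1948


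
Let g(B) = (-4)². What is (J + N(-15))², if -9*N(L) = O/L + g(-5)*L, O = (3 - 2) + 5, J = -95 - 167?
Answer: 112105744/2025 ≈ 55361.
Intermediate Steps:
g(B) = 16
J = -262
O = 6 (O = 1 + 5 = 6)
N(L) = -16*L/9 - 2/(3*L) (N(L) = -(6/L + 16*L)/9 = -16*L/9 - 2/(3*L))
(J + N(-15))² = (-262 + (2/9)*(-3 - 8*(-15)²)/(-15))² = (-262 + (2/9)*(-1/15)*(-3 - 8*225))² = (-262 + (2/9)*(-1/15)*(-3 - 1800))² = (-262 + (2/9)*(-1/15)*(-1803))² = (-262 + 1202/45)² = (-10588/45)² = 112105744/2025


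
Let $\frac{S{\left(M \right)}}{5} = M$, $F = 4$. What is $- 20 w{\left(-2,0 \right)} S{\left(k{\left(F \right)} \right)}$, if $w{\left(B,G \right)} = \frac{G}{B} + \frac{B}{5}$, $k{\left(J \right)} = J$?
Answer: $160$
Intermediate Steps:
$S{\left(M \right)} = 5 M$
$w{\left(B,G \right)} = \frac{B}{5} + \frac{G}{B}$ ($w{\left(B,G \right)} = \frac{G}{B} + B \frac{1}{5} = \frac{G}{B} + \frac{B}{5} = \frac{B}{5} + \frac{G}{B}$)
$- 20 w{\left(-2,0 \right)} S{\left(k{\left(F \right)} \right)} = - 20 \left(\frac{1}{5} \left(-2\right) + \frac{0}{-2}\right) 5 \cdot 4 = - 20 \left(- \frac{2}{5} + 0 \left(- \frac{1}{2}\right)\right) 20 = - 20 \left(- \frac{2}{5} + 0\right) 20 = \left(-20\right) \left(- \frac{2}{5}\right) 20 = 8 \cdot 20 = 160$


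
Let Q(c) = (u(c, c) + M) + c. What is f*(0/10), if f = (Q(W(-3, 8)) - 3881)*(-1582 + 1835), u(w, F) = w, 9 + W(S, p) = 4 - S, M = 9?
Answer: 0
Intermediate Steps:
W(S, p) = -5 - S (W(S, p) = -9 + (4 - S) = -5 - S)
Q(c) = 9 + 2*c (Q(c) = (c + 9) + c = (9 + c) + c = 9 + 2*c)
f = -980628 (f = ((9 + 2*(-5 - 1*(-3))) - 3881)*(-1582 + 1835) = ((9 + 2*(-5 + 3)) - 3881)*253 = ((9 + 2*(-2)) - 3881)*253 = ((9 - 4) - 3881)*253 = (5 - 3881)*253 = -3876*253 = -980628)
f*(0/10) = -0/10 = -980628*0 = 0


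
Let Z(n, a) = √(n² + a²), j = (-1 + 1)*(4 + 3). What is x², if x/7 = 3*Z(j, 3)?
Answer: 3969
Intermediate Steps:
j = 0 (j = 0*7 = 0)
Z(n, a) = √(a² + n²)
x = 63 (x = 7*(3*√(3² + 0²)) = 7*(3*√(9 + 0)) = 7*(3*√9) = 7*(3*3) = 7*9 = 63)
x² = 63² = 3969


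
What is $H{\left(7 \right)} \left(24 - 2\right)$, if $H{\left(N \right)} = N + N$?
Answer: $308$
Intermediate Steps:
$H{\left(N \right)} = 2 N$
$H{\left(7 \right)} \left(24 - 2\right) = 2 \cdot 7 \left(24 - 2\right) = 14 \cdot 22 = 308$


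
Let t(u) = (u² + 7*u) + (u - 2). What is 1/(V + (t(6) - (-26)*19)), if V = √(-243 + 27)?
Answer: 8/4611 - I*√6/55332 ≈ 0.001735 - 4.4269e-5*I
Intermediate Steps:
t(u) = -2 + u² + 8*u (t(u) = (u² + 7*u) + (-2 + u) = -2 + u² + 8*u)
V = 6*I*√6 (V = √(-216) = 6*I*√6 ≈ 14.697*I)
1/(V + (t(6) - (-26)*19)) = 1/(6*I*√6 + ((-2 + 6² + 8*6) - (-26)*19)) = 1/(6*I*√6 + ((-2 + 36 + 48) - 1*(-494))) = 1/(6*I*√6 + (82 + 494)) = 1/(6*I*√6 + 576) = 1/(576 + 6*I*√6)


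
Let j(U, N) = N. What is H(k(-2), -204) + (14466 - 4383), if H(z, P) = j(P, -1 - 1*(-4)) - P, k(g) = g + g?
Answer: 10290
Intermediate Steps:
k(g) = 2*g
H(z, P) = 3 - P (H(z, P) = (-1 - 1*(-4)) - P = (-1 + 4) - P = 3 - P)
H(k(-2), -204) + (14466 - 4383) = (3 - 1*(-204)) + (14466 - 4383) = (3 + 204) + 10083 = 207 + 10083 = 10290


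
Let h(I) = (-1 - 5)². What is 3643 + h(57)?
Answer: 3679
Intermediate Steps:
h(I) = 36 (h(I) = (-6)² = 36)
3643 + h(57) = 3643 + 36 = 3679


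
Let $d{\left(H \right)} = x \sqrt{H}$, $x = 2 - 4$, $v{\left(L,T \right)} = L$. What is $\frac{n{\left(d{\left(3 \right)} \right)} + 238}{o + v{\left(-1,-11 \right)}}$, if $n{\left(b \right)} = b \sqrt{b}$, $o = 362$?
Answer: $\frac{238}{361} - \frac{2 i \sqrt{2} \cdot 3^{\frac{3}{4}}}{361} \approx 0.65928 - 0.01786 i$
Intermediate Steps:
$x = -2$ ($x = 2 - 4 = -2$)
$d{\left(H \right)} = - 2 \sqrt{H}$
$n{\left(b \right)} = b^{\frac{3}{2}}$
$\frac{n{\left(d{\left(3 \right)} \right)} + 238}{o + v{\left(-1,-11 \right)}} = \frac{\left(- 2 \sqrt{3}\right)^{\frac{3}{2}} + 238}{362 - 1} = \frac{- 2 i \sqrt{2} \cdot 3^{\frac{3}{4}} + 238}{361} = \left(238 - 2 i \sqrt{2} \cdot 3^{\frac{3}{4}}\right) \frac{1}{361} = \frac{238}{361} - \frac{2 i \sqrt{2} \cdot 3^{\frac{3}{4}}}{361}$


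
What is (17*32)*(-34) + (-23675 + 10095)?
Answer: -32076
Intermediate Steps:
(17*32)*(-34) + (-23675 + 10095) = 544*(-34) - 13580 = -18496 - 13580 = -32076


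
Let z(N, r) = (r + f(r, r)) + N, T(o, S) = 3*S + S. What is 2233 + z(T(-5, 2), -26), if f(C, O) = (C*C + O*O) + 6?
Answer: 3573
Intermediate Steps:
f(C, O) = 6 + C**2 + O**2 (f(C, O) = (C**2 + O**2) + 6 = 6 + C**2 + O**2)
T(o, S) = 4*S
z(N, r) = 6 + N + r + 2*r**2 (z(N, r) = (r + (6 + r**2 + r**2)) + N = (r + (6 + 2*r**2)) + N = (6 + r + 2*r**2) + N = 6 + N + r + 2*r**2)
2233 + z(T(-5, 2), -26) = 2233 + (6 + 4*2 - 26 + 2*(-26)**2) = 2233 + (6 + 8 - 26 + 2*676) = 2233 + (6 + 8 - 26 + 1352) = 2233 + 1340 = 3573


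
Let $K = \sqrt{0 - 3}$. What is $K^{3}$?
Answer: $- 3 i \sqrt{3} \approx - 5.1962 i$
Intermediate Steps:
$K = i \sqrt{3}$ ($K = \sqrt{-3} = i \sqrt{3} \approx 1.732 i$)
$K^{3} = \left(i \sqrt{3}\right)^{3} = - 3 i \sqrt{3}$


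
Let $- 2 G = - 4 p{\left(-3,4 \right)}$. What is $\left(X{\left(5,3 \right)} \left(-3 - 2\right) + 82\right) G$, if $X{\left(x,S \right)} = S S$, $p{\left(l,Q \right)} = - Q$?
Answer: $-296$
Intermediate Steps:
$X{\left(x,S \right)} = S^{2}$
$G = -8$ ($G = - \frac{\left(-4\right) \left(\left(-1\right) 4\right)}{2} = - \frac{\left(-4\right) \left(-4\right)}{2} = \left(- \frac{1}{2}\right) 16 = -8$)
$\left(X{\left(5,3 \right)} \left(-3 - 2\right) + 82\right) G = \left(3^{2} \left(-3 - 2\right) + 82\right) \left(-8\right) = \left(9 \left(-5\right) + 82\right) \left(-8\right) = \left(-45 + 82\right) \left(-8\right) = 37 \left(-8\right) = -296$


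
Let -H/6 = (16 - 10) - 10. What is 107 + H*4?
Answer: 203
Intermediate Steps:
H = 24 (H = -6*((16 - 10) - 10) = -6*(6 - 10) = -6*(-4) = 24)
107 + H*4 = 107 + 24*4 = 107 + 96 = 203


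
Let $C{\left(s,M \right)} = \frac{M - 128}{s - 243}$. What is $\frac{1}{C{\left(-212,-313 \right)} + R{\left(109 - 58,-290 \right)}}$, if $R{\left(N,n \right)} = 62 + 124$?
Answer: $\frac{65}{12153} \approx 0.0053485$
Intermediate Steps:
$R{\left(N,n \right)} = 186$
$C{\left(s,M \right)} = \frac{-128 + M}{-243 + s}$
$\frac{1}{C{\left(-212,-313 \right)} + R{\left(109 - 58,-290 \right)}} = \frac{1}{\frac{-128 - 313}{-243 - 212} + 186} = \frac{1}{\frac{1}{-455} \left(-441\right) + 186} = \frac{1}{\left(- \frac{1}{455}\right) \left(-441\right) + 186} = \frac{1}{\frac{63}{65} + 186} = \frac{1}{\frac{12153}{65}} = \frac{65}{12153}$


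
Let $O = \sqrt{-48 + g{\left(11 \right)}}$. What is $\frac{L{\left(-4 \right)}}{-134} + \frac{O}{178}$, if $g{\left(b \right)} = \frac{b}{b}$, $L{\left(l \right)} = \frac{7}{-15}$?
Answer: $\frac{7}{2010} + \frac{i \sqrt{47}}{178} \approx 0.0034826 + 0.038515 i$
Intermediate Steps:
$L{\left(l \right)} = - \frac{7}{15}$ ($L{\left(l \right)} = 7 \left(- \frac{1}{15}\right) = - \frac{7}{15}$)
$g{\left(b \right)} = 1$
$O = i \sqrt{47}$ ($O = \sqrt{-48 + 1} = \sqrt{-47} = i \sqrt{47} \approx 6.8557 i$)
$\frac{L{\left(-4 \right)}}{-134} + \frac{O}{178} = - \frac{7}{15 \left(-134\right)} + \frac{i \sqrt{47}}{178} = \left(- \frac{7}{15}\right) \left(- \frac{1}{134}\right) + i \sqrt{47} \cdot \frac{1}{178} = \frac{7}{2010} + \frac{i \sqrt{47}}{178}$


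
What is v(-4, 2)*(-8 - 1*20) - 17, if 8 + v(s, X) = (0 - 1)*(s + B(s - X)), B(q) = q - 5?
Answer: -213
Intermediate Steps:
B(q) = -5 + q
v(s, X) = -3 + X - 2*s (v(s, X) = -8 + (0 - 1)*(s + (-5 + (s - X))) = -8 - (s + (-5 + s - X)) = -8 - (-5 - X + 2*s) = -8 + (5 + X - 2*s) = -3 + X - 2*s)
v(-4, 2)*(-8 - 1*20) - 17 = (-3 + 2 - 2*(-4))*(-8 - 1*20) - 17 = (-3 + 2 + 8)*(-8 - 20) - 17 = 7*(-28) - 17 = -196 - 17 = -213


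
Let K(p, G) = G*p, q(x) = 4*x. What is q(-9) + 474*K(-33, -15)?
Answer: 234594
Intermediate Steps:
q(-9) + 474*K(-33, -15) = 4*(-9) + 474*(-15*(-33)) = -36 + 474*495 = -36 + 234630 = 234594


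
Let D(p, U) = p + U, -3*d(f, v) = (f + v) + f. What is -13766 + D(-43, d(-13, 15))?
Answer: -41416/3 ≈ -13805.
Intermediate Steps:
d(f, v) = -2*f/3 - v/3 (d(f, v) = -((f + v) + f)/3 = -(v + 2*f)/3 = -2*f/3 - v/3)
D(p, U) = U + p
-13766 + D(-43, d(-13, 15)) = -13766 + ((-⅔*(-13) - ⅓*15) - 43) = -13766 + ((26/3 - 5) - 43) = -13766 + (11/3 - 43) = -13766 - 118/3 = -41416/3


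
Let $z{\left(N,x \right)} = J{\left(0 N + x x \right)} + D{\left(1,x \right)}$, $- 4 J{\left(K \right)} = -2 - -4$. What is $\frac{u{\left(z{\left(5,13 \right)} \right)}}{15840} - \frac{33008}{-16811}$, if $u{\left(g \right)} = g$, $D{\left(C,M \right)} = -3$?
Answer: $\frac{1045575763}{532572480} \approx 1.9633$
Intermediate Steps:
$J{\left(K \right)} = - \frac{1}{2}$ ($J{\left(K \right)} = - \frac{-2 - -4}{4} = - \frac{-2 + 4}{4} = \left(- \frac{1}{4}\right) 2 = - \frac{1}{2}$)
$z{\left(N,x \right)} = - \frac{7}{2}$ ($z{\left(N,x \right)} = - \frac{1}{2} - 3 = - \frac{7}{2}$)
$\frac{u{\left(z{\left(5,13 \right)} \right)}}{15840} - \frac{33008}{-16811} = - \frac{7}{2 \cdot 15840} - \frac{33008}{-16811} = \left(- \frac{7}{2}\right) \frac{1}{15840} - - \frac{33008}{16811} = - \frac{7}{31680} + \frac{33008}{16811} = \frac{1045575763}{532572480}$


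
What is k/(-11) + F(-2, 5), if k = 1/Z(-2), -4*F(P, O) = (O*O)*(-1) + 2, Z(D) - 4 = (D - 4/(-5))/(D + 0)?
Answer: 5799/1012 ≈ 5.7302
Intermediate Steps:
Z(D) = 4 + (4/5 + D)/D (Z(D) = 4 + (D - 4/(-5))/(D + 0) = 4 + (D - 4*(-1/5))/D = 4 + (D + 4/5)/D = 4 + (4/5 + D)/D)
F(P, O) = -1/2 + O**2/4 (F(P, O) = -((O*O)*(-1) + 2)/4 = -(O**2*(-1) + 2)/4 = -(-O**2 + 2)/4 = -(2 - O**2)/4 = -1/2 + O**2/4)
k = 5/23 (k = 1/(5 + (4/5)/(-2)) = 1/(5 + (4/5)*(-1/2)) = 1/(5 - 2/5) = 1/(23/5) = 5/23 ≈ 0.21739)
k/(-11) + F(-2, 5) = (5/23)/(-11) + (-1/2 + (1/4)*5**2) = (5/23)*(-1/11) + (-1/2 + (1/4)*25) = -5/253 + (-1/2 + 25/4) = -5/253 + 23/4 = 5799/1012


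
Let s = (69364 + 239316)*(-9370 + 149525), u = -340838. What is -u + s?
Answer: 43263386238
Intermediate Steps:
s = 43263045400 (s = 308680*140155 = 43263045400)
-u + s = -1*(-340838) + 43263045400 = 340838 + 43263045400 = 43263386238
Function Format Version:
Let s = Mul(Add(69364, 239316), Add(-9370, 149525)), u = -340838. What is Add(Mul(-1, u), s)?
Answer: 43263386238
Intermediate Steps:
s = 43263045400 (s = Mul(308680, 140155) = 43263045400)
Add(Mul(-1, u), s) = Add(Mul(-1, -340838), 43263045400) = Add(340838, 43263045400) = 43263386238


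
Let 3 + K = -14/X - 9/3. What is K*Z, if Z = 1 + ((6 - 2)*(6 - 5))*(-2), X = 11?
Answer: 560/11 ≈ 50.909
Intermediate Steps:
Z = -7 (Z = 1 + (4*1)*(-2) = 1 + 4*(-2) = 1 - 8 = -7)
K = -80/11 (K = -3 + (-14/11 - 9/3) = -3 + (-14*1/11 - 9*1/3) = -3 + (-14/11 - 3) = -3 - 47/11 = -80/11 ≈ -7.2727)
K*Z = -80/11*(-7) = 560/11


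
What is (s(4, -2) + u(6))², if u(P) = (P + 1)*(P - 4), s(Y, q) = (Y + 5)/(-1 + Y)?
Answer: 289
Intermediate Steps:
s(Y, q) = (5 + Y)/(-1 + Y)
u(P) = (1 + P)*(-4 + P)
(s(4, -2) + u(6))² = ((5 + 4)/(-1 + 4) + (-4 + 6² - 3*6))² = (9/3 + (-4 + 36 - 18))² = ((⅓)*9 + 14)² = (3 + 14)² = 17² = 289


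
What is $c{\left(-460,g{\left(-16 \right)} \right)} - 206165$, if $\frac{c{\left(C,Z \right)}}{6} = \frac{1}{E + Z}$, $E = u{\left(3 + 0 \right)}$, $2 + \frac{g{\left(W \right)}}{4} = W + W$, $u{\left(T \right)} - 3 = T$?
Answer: $- \frac{13400728}{65} \approx -2.0617 \cdot 10^{5}$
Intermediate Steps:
$u{\left(T \right)} = 3 + T$
$g{\left(W \right)} = -8 + 8 W$ ($g{\left(W \right)} = -8 + 4 \left(W + W\right) = -8 + 4 \cdot 2 W = -8 + 8 W$)
$E = 6$ ($E = 3 + \left(3 + 0\right) = 3 + 3 = 6$)
$c{\left(C,Z \right)} = \frac{6}{6 + Z}$
$c{\left(-460,g{\left(-16 \right)} \right)} - 206165 = \frac{6}{6 + \left(-8 + 8 \left(-16\right)\right)} - 206165 = \frac{6}{6 - 136} - 206165 = \frac{6}{-130} - 206165 = 6 \left(- \frac{1}{130}\right) - 206165 = - \frac{3}{65} - 206165 = - \frac{13400728}{65}$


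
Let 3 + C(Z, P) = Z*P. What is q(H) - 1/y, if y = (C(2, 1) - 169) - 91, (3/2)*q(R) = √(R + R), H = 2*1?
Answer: 349/261 ≈ 1.3372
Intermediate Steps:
C(Z, P) = -3 + P*Z (C(Z, P) = -3 + Z*P = -3 + P*Z)
H = 2
q(R) = 2*√2*√R/3 (q(R) = 2*√(R + R)/3 = 2*√(2*R)/3 = 2*(√2*√R)/3 = 2*√2*√R/3)
y = -261 (y = ((-3 + 1*2) - 169) - 91 = ((-3 + 2) - 169) - 91 = (-1 - 169) - 91 = -170 - 91 = -261)
q(H) - 1/y = 2*√2*√2/3 - 1/(-261) = 4/3 - 1*(-1/261) = 4/3 + 1/261 = 349/261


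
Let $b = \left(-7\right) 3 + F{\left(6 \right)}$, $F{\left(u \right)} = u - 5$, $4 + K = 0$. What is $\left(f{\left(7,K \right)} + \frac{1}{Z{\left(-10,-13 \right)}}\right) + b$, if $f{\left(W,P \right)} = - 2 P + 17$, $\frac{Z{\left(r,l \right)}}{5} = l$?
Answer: $\frac{324}{65} \approx 4.9846$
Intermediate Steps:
$Z{\left(r,l \right)} = 5 l$
$K = -4$ ($K = -4 + 0 = -4$)
$F{\left(u \right)} = -5 + u$
$b = -20$ ($b = \left(-7\right) 3 + \left(-5 + 6\right) = -21 + 1 = -20$)
$f{\left(W,P \right)} = 17 - 2 P$
$\left(f{\left(7,K \right)} + \frac{1}{Z{\left(-10,-13 \right)}}\right) + b = \left(\left(17 - -8\right) + \frac{1}{5 \left(-13\right)}\right) - 20 = \left(\left(17 + 8\right) + \frac{1}{-65}\right) - 20 = \left(25 - \frac{1}{65}\right) - 20 = \frac{1624}{65} - 20 = \frac{324}{65}$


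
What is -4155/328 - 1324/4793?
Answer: -20349187/1572104 ≈ -12.944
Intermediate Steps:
-4155/328 - 1324/4793 = -20349187/1572104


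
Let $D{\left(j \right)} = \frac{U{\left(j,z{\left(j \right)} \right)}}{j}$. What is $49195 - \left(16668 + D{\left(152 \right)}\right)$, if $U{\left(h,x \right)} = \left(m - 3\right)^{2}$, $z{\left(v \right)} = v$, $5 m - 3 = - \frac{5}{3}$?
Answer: $\frac{1112421719}{34200} \approx 32527.0$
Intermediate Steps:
$m = \frac{4}{15}$ ($m = \frac{3}{5} + \frac{\left(-5\right) \frac{1}{3}}{5} = \frac{3}{5} + \frac{1}{5} \left(- \frac{5}{3}\right) = \frac{3}{5} - \frac{1}{3} = \frac{4}{15} \approx 0.26667$)
$U{\left(h,x \right)} = \frac{1681}{225}$ ($U{\left(h,x \right)} = \left(\frac{4}{15} - 3\right)^{2} = \left(- \frac{41}{15}\right)^{2} = \frac{1681}{225}$)
$D{\left(j \right)} = \frac{1681}{225 j}$
$49195 - \left(16668 + D{\left(152 \right)}\right) = 49195 - \left(16668 + \frac{1681}{225 \cdot 152}\right) = 49195 - \left(16668 + \frac{1681}{225} \cdot \frac{1}{152}\right) = 49195 - \frac{570047281}{34200} = \frac{1112421719}{34200}$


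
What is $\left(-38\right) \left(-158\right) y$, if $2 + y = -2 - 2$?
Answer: $-36024$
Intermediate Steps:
$y = -6$ ($y = -2 - 4 = -6$)
$\left(-38\right) \left(-158\right) y = \left(-38\right) \left(-158\right) \left(-6\right) = 6004 \left(-6\right) = -36024$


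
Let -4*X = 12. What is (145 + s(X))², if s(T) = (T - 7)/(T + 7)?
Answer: 81225/4 ≈ 20306.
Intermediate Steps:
X = -3 (X = -¼*12 = -3)
s(T) = (-7 + T)/(7 + T)
(145 + s(X))² = (145 + (-7 - 3)/(7 - 3))² = (145 - 10/4)² = (145 + (¼)*(-10))² = (145 - 5/2)² = (285/2)² = 81225/4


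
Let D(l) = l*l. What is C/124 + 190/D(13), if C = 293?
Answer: 73077/20956 ≈ 3.4872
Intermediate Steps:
D(l) = l**2
C/124 + 190/D(13) = 293/124 + 190/(13**2) = 293*(1/124) + 190/169 = 293/124 + 190*(1/169) = 293/124 + 190/169 = 73077/20956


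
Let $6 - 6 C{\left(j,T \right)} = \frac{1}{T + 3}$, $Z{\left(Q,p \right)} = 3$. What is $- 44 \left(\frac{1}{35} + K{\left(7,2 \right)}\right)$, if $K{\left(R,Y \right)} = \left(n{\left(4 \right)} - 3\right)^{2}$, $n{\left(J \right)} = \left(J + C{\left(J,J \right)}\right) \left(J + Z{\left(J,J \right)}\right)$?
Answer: $- \frac{14045581}{315} \approx -44589.0$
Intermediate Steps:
$C{\left(j,T \right)} = 1 - \frac{1}{6 \left(3 + T\right)}$ ($C{\left(j,T \right)} = 1 - \frac{1}{6 \left(T + 3\right)} = 1 - \frac{1}{6 \left(3 + T\right)}$)
$n{\left(J \right)} = \left(3 + J\right) \left(J + \frac{\frac{17}{6} + J}{3 + J}\right)$ ($n{\left(J \right)} = \left(J + \frac{\frac{17}{6} + J}{3 + J}\right) \left(J + 3\right) = \left(J + \frac{\frac{17}{6} + J}{3 + J}\right) \left(3 + J\right) = \left(3 + J\right) \left(J + \frac{\frac{17}{6} + J}{3 + J}\right)$)
$K{\left(R,Y \right)} = \frac{36481}{36}$ ($K{\left(R,Y \right)} = \left(\left(\frac{17}{6} + 4^{2} + 4 \cdot 4\right) - 3\right)^{2} = \left(\left(\frac{17}{6} + 16 + 16\right) - 3\right)^{2} = \left(\frac{209}{6} - 3\right)^{2} = \left(\frac{191}{6}\right)^{2} = \frac{36481}{36}$)
$- 44 \left(\frac{1}{35} + K{\left(7,2 \right)}\right) = - 44 \left(\frac{1}{35} + \frac{36481}{36}\right) = \left(-44\right) \frac{1276871}{1260} = - \frac{14045581}{315}$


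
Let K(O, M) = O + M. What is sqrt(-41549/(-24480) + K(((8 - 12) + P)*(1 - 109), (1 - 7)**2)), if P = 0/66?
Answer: sqrt(1954692130)/2040 ≈ 21.672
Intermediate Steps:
P = 0 (P = 0*(1/66) = 0)
K(O, M) = M + O
sqrt(-41549/(-24480) + K(((8 - 12) + P)*(1 - 109), (1 - 7)**2)) = sqrt(-41549/(-24480) + ((1 - 7)**2 + ((8 - 12) + 0)*(1 - 109))) = sqrt(-41549*(-1/24480) + ((-6)**2 + (-4 + 0)*(-108))) = sqrt(41549/24480 + (36 - 4*(-108))) = sqrt(41549/24480 + (36 + 432)) = sqrt(41549/24480 + 468) = sqrt(11498189/24480) = sqrt(1954692130)/2040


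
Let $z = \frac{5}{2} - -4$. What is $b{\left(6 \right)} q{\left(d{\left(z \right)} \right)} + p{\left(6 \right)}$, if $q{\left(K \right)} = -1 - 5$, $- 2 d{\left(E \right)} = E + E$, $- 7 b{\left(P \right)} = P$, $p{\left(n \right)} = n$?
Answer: $\frac{78}{7} \approx 11.143$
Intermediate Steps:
$z = \frac{13}{2}$ ($z = 5 \cdot \frac{1}{2} + 4 = \frac{5}{2} + 4 = \frac{13}{2} \approx 6.5$)
$b{\left(P \right)} = - \frac{P}{7}$
$d{\left(E \right)} = - E$ ($d{\left(E \right)} = - \frac{E + E}{2} = - \frac{2 E}{2} = - E$)
$q{\left(K \right)} = -6$
$b{\left(6 \right)} q{\left(d{\left(z \right)} \right)} + p{\left(6 \right)} = \left(- \frac{1}{7}\right) 6 \left(-6\right) + 6 = \left(- \frac{6}{7}\right) \left(-6\right) + 6 = \frac{36}{7} + 6 = \frac{78}{7}$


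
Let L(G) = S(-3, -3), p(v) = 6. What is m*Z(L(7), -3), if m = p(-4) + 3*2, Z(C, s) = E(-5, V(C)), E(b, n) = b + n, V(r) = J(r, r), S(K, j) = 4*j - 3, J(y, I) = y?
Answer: -240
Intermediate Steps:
S(K, j) = -3 + 4*j
V(r) = r
L(G) = -15 (L(G) = -3 + 4*(-3) = -3 - 12 = -15)
Z(C, s) = -5 + C
m = 12 (m = 6 + 3*2 = 6 + 6 = 12)
m*Z(L(7), -3) = 12*(-5 - 15) = 12*(-20) = -240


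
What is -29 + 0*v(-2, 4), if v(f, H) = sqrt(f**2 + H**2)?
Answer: -29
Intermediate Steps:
v(f, H) = sqrt(H**2 + f**2)
-29 + 0*v(-2, 4) = -29 + 0*sqrt(4**2 + (-2)**2) = -29 + 0*sqrt(16 + 4) = -29 + 0*sqrt(20) = -29 + 0*(2*sqrt(5)) = -29 + 0 = -29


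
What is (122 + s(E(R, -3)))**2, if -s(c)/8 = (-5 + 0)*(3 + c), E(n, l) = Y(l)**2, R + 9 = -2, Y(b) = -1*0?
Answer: 58564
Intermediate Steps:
Y(b) = 0
R = -11 (R = -9 - 2 = -11)
E(n, l) = 0 (E(n, l) = 0**2 = 0)
s(c) = 120 + 40*c (s(c) = -8*(-5 + 0)*(3 + c) = -(-40)*(3 + c) = -8*(-15 - 5*c) = 120 + 40*c)
(122 + s(E(R, -3)))**2 = (122 + (120 + 40*0))**2 = (122 + (120 + 0))**2 = (122 + 120)**2 = 242**2 = 58564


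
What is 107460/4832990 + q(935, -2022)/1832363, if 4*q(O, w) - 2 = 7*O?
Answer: 81926449745/3542316822148 ≈ 0.023128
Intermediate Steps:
q(O, w) = ½ + 7*O/4 (q(O, w) = ½ + (7*O)/4 = ½ + 7*O/4)
107460/4832990 + q(935, -2022)/1832363 = 107460/4832990 + (½ + (7/4)*935)/1832363 = 107460*(1/4832990) + (½ + 6545/4)*(1/1832363) = 10746/483299 + (6547/4)*(1/1832363) = 10746/483299 + 6547/7329452 = 81926449745/3542316822148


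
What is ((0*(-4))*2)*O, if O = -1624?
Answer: 0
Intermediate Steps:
((0*(-4))*2)*O = ((0*(-4))*2)*(-1624) = (0*2)*(-1624) = 0*(-1624) = 0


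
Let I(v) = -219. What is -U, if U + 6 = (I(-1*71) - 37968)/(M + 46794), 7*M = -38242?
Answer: 2003205/289316 ≈ 6.9239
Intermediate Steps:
M = -38242/7 (M = (1/7)*(-38242) = -38242/7 ≈ -5463.1)
U = -2003205/289316 (U = -6 + (-219 - 37968)/(-38242/7 + 46794) = -6 - 38187/289316/7 = -6 - 38187*7/289316 = -6 - 267309/289316 = -2003205/289316 ≈ -6.9239)
-U = -1*(-2003205/289316) = 2003205/289316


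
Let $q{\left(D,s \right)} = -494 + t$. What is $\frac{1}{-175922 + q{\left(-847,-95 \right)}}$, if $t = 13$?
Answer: $- \frac{1}{176403} \approx -5.6688 \cdot 10^{-6}$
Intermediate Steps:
$q{\left(D,s \right)} = -481$ ($q{\left(D,s \right)} = -494 + 13 = -481$)
$\frac{1}{-175922 + q{\left(-847,-95 \right)}} = \frac{1}{-175922 - 481} = \frac{1}{-176403} = - \frac{1}{176403}$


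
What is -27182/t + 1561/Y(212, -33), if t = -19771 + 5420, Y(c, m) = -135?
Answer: -18732341/1937385 ≈ -9.6689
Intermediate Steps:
t = -14351
-27182/t + 1561/Y(212, -33) = -27182/(-14351) + 1561/(-135) = -27182*(-1/14351) + 1561*(-1/135) = 27182/14351 - 1561/135 = -18732341/1937385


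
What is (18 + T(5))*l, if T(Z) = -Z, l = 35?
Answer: 455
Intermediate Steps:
(18 + T(5))*l = (18 - 1*5)*35 = (18 - 5)*35 = 13*35 = 455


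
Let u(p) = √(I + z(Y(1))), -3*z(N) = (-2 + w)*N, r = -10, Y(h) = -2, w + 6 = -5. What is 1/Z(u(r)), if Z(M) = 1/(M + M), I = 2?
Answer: 4*I*√15/3 ≈ 5.164*I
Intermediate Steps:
w = -11 (w = -6 - 5 = -11)
z(N) = 13*N/3 (z(N) = -(-2 - 11)*N/3 = -(-13)*N/3 = 13*N/3)
u(p) = 2*I*√15/3 (u(p) = √(2 + (13/3)*(-2)) = √(2 - 26/3) = √(-20/3) = 2*I*√15/3)
Z(M) = 1/(2*M)
1/Z(u(r)) = 1/(1/(2*((2*I*√15/3)))) = 1/((-I*√15/10)/2) = 1/(-I*√15/20) = 4*I*√15/3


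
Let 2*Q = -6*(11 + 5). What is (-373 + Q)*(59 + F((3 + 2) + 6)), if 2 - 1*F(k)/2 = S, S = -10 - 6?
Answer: -39995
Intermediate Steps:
Q = -48 (Q = (-6*(11 + 5))/2 = (-6*16)/2 = (½)*(-96) = -48)
S = -16
F(k) = 36 (F(k) = 4 - 2*(-16) = 4 + 32 = 36)
(-373 + Q)*(59 + F((3 + 2) + 6)) = (-373 - 48)*(59 + 36) = -421*95 = -39995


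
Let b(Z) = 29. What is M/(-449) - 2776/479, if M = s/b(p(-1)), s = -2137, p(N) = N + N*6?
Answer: -35122673/6237059 ≈ -5.6313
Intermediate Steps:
p(N) = 7*N (p(N) = N + 6*N = 7*N)
M = -2137/29 ≈ -73.690
M/(-449) - 2776/479 = -2137/29/(-449) - 2776/479 = -2137/29*(-1/449) - 2776*1/479 = 2137/13021 - 2776/479 = -35122673/6237059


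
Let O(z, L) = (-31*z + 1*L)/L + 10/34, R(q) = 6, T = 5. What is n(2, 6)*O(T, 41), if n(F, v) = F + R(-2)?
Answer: -13864/697 ≈ -19.891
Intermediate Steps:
n(F, v) = 6 + F (n(F, v) = F + 6 = 6 + F)
O(z, L) = 5/17 + (L - 31*z)/L (O(z, L) = (-31*z + L)/L + 10*(1/34) = (L - 31*z)/L + 5/17 = 5/17 + (L - 31*z)/L)
n(2, 6)*O(T, 41) = (6 + 2)*(22/17 - 31*5/41) = 8*(22/17 - 31*5*1/41) = 8*(22/17 - 155/41) = 8*(-1733/697) = -13864/697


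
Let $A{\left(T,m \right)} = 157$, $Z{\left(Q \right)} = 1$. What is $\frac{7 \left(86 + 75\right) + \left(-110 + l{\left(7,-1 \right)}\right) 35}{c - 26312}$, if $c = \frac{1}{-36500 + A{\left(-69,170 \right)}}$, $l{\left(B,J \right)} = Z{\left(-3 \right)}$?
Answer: $\frac{32563328}{318752339} \approx 0.10216$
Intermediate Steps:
$l{\left(B,J \right)} = 1$
$c = - \frac{1}{36343}$ ($c = \frac{1}{-36500 + 157} = \frac{1}{-36343} = - \frac{1}{36343} \approx -2.7516 \cdot 10^{-5}$)
$\frac{7 \left(86 + 75\right) + \left(-110 + l{\left(7,-1 \right)}\right) 35}{c - 26312} = \frac{7 \left(86 + 75\right) + \left(-110 + 1\right) 35}{- \frac{1}{36343} - 26312} = \frac{7 \cdot 161 - 3815}{- \frac{956257017}{36343}} = \left(1127 - 3815\right) \left(- \frac{36343}{956257017}\right) = \left(-2688\right) \left(- \frac{36343}{956257017}\right) = \frac{32563328}{318752339}$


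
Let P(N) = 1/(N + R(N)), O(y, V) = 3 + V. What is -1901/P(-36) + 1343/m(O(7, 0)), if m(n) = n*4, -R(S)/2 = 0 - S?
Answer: 2465039/12 ≈ 2.0542e+5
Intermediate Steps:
R(S) = 2*S (R(S) = -2*(0 - S) = -(-2)*S = 2*S)
P(N) = 1/(3*N) (P(N) = 1/(N + 2*N) = 1/(3*N))
m(n) = 4*n
-1901/P(-36) + 1343/m(O(7, 0)) = -1901/((1/3)/(-36)) + 1343/((4*(3 + 0))) = -1901/((1/3)*(-1/36)) + 1343/((4*3)) = -1901/(-1/108) + 1343/12 = -1901*(-108) + 1343*(1/12) = 205308 + 1343/12 = 2465039/12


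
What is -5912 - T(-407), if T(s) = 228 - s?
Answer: -6547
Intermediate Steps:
-5912 - T(-407) = -5912 - (228 - 1*(-407)) = -5912 - (228 + 407) = -5912 - 1*635 = -5912 - 635 = -6547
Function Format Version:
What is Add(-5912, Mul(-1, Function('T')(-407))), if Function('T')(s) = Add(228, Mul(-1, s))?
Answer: -6547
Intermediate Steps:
Add(-5912, Mul(-1, Function('T')(-407))) = Add(-5912, Mul(-1, Add(228, Mul(-1, -407)))) = Add(-5912, Mul(-1, Add(228, 407))) = Add(-5912, Mul(-1, 635)) = Add(-5912, -635) = -6547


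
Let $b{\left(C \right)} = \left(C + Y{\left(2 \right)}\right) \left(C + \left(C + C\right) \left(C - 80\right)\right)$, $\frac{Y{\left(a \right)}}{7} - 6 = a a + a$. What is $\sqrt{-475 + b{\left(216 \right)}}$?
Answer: $5 \sqrt{707597} \approx 4205.9$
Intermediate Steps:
$Y{\left(a \right)} = 42 + 7 a + 7 a^{2}$ ($Y{\left(a \right)} = 42 + 7 \left(a a + a\right) = 42 + 7 \left(a^{2} + a\right) = 42 + 7 \left(a + a^{2}\right) = 42 + \left(7 a + 7 a^{2}\right) = 42 + 7 a + 7 a^{2}$)
$b{\left(C \right)} = \left(84 + C\right) \left(C + 2 C \left(-80 + C\right)\right)$ ($b{\left(C \right)} = \left(C + \left(42 + 7 \cdot 2 + 7 \cdot 2^{2}\right)\right) \left(C + \left(C + C\right) \left(C - 80\right)\right) = \left(C + \left(42 + 14 + 7 \cdot 4\right)\right) \left(C + 2 C \left(-80 + C\right)\right) = \left(C + \left(42 + 14 + 28\right)\right) \left(C + 2 C \left(-80 + C\right)\right) = \left(C + 84\right) \left(C + 2 C \left(-80 + C\right)\right) = \left(84 + C\right) \left(C + 2 C \left(-80 + C\right)\right)$)
$\sqrt{-475 + b{\left(216 \right)}} = \sqrt{-475 + 216 \left(-13356 + 2 \cdot 216^{2} + 9 \cdot 216\right)} = \sqrt{-475 + 216 \left(-13356 + 2 \cdot 46656 + 1944\right)} = \sqrt{-475 + 216 \left(-13356 + 93312 + 1944\right)} = \sqrt{-475 + 216 \cdot 81900} = \sqrt{-475 + 17690400} = \sqrt{17689925} = 5 \sqrt{707597}$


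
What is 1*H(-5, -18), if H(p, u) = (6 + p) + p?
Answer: -4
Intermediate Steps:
H(p, u) = 6 + 2*p
1*H(-5, -18) = 1*(6 + 2*(-5)) = 1*(6 - 10) = 1*(-4) = -4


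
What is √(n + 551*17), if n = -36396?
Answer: I*√27029 ≈ 164.41*I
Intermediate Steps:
√(n + 551*17) = √(-36396 + 551*17) = √(-36396 + 9367) = √(-27029) = I*√27029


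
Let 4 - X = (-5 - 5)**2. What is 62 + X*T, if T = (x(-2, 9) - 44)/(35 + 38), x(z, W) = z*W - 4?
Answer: 10862/73 ≈ 148.79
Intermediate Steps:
x(z, W) = -4 + W*z (x(z, W) = W*z - 4 = -4 + W*z)
X = -96 (X = 4 - (-5 - 5)**2 = 4 - 1*(-10)**2 = 4 - 1*100 = 4 - 100 = -96)
T = -66/73 (T = ((-4 + 9*(-2)) - 44)/(35 + 38) = ((-4 - 18) - 44)/73 = (-22 - 44)*(1/73) = -66*1/73 = -66/73 ≈ -0.90411)
62 + X*T = 62 - 96*(-66/73) = 62 + 6336/73 = 10862/73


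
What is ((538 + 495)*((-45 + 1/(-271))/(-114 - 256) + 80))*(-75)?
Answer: -62241834510/10027 ≈ -6.2074e+6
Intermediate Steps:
((538 + 495)*((-45 + 1/(-271))/(-114 - 256) + 80))*(-75) = (1033*((-45 - 1/271)/(-370) + 80))*(-75) = (1033*(-12196/271*(-1/370) + 80))*(-75) = (1033*(6098/50135 + 80))*(-75) = (1033*(4016898/50135))*(-75) = (4149455634/50135)*(-75) = -62241834510/10027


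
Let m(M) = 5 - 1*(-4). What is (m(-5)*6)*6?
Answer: 324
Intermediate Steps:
m(M) = 9 (m(M) = 5 + 4 = 9)
(m(-5)*6)*6 = (9*6)*6 = 54*6 = 324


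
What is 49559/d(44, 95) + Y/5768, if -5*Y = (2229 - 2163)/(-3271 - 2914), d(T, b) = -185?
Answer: -884010643639/3299944900 ≈ -267.89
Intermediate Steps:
Y = 66/30925 (Y = -(2229 - 2163)/(5*(-3271 - 2914)) = -66/(5*(-6185)) = -66*(-1)/(5*6185) = -1/5*(-66/6185) = 66/30925 ≈ 0.0021342)
49559/d(44, 95) + Y/5768 = 49559/(-185) + (66/30925)/5768 = 49559*(-1/185) + (66/30925)*(1/5768) = -49559/185 + 33/89187700 = -884010643639/3299944900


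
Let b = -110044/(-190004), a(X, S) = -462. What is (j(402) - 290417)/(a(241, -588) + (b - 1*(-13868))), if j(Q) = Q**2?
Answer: -6118746313/636825917 ≈ -9.6082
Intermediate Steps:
b = 27511/47501 (b = -110044*(-1/190004) = 27511/47501 ≈ 0.57917)
(j(402) - 290417)/(a(241, -588) + (b - 1*(-13868))) = (402**2 - 290417)/(-462 + (27511/47501 - 1*(-13868))) = (161604 - 290417)/(-462 + (27511/47501 + 13868)) = -128813/(-462 + 658771379/47501) = -128813/636825917/47501 = -128813*47501/636825917 = -6118746313/636825917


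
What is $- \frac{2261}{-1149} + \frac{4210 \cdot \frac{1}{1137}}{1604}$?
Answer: $\frac{229351751}{116415914} \approx 1.9701$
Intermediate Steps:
$- \frac{2261}{-1149} + \frac{4210 \cdot \frac{1}{1137}}{1604} = \left(-2261\right) \left(- \frac{1}{1149}\right) + 4210 \cdot \frac{1}{1137} \cdot \frac{1}{1604} = \frac{2261}{1149} + \frac{4210}{1137} \cdot \frac{1}{1604} = \frac{2261}{1149} + \frac{2105}{911874} = \frac{229351751}{116415914}$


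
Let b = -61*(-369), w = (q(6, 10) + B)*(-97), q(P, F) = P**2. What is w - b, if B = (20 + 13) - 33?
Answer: -26001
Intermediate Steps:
B = 0 (B = 33 - 33 = 0)
w = -3492 (w = (6**2 + 0)*(-97) = (36 + 0)*(-97) = 36*(-97) = -3492)
b = 22509
w - b = -3492 - 1*22509 = -3492 - 22509 = -26001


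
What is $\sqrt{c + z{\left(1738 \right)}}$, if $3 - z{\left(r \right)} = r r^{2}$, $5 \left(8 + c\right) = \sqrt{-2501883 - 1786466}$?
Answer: $\frac{\sqrt{-131246981925 + 5 i \sqrt{4288349}}}{5} \approx 0.0028581 + 72456.0 i$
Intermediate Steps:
$c = -8 + \frac{i \sqrt{4288349}}{5}$ ($c = -8 + \frac{\sqrt{-2501883 - 1786466}}{5} = -8 + \frac{\sqrt{-4288349}}{5} = -8 + \frac{i \sqrt{4288349}}{5} \approx -8.0 + 414.17 i$)
$z{\left(r \right)} = 3 - r^{3}$ ($z{\left(r \right)} = 3 - r r^{2} = 3 - r^{3}$)
$\sqrt{c + z{\left(1738 \right)}} = \sqrt{\left(-8 + \frac{i \sqrt{4288349}}{5}\right) + \left(3 - 1738^{3}\right)} = \sqrt{\left(-8 + \frac{i \sqrt{4288349}}{5}\right) + \left(3 - 5249879272\right)} = \sqrt{\left(-8 + \frac{i \sqrt{4288349}}{5}\right) - 5249879269} = \sqrt{-5249879277 + \frac{i \sqrt{4288349}}{5}}$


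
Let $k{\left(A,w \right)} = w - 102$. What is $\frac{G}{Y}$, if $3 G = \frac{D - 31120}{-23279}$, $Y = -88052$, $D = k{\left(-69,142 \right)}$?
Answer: $- \frac{2590}{512440627} \approx -5.0542 \cdot 10^{-6}$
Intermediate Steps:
$k{\left(A,w \right)} = -102 + w$
$D = 40$ ($D = -102 + 142 = 40$)
$G = \frac{10360}{23279}$ ($G = \frac{\left(40 - 31120\right) \frac{1}{-23279}}{3} = \frac{\left(-31080\right) \left(- \frac{1}{23279}\right)}{3} = \frac{1}{3} \cdot \frac{31080}{23279} = \frac{10360}{23279} \approx 0.44504$)
$\frac{G}{Y} = \frac{10360}{23279 \left(-88052\right)} = \frac{10360}{23279} \left(- \frac{1}{88052}\right) = - \frac{2590}{512440627}$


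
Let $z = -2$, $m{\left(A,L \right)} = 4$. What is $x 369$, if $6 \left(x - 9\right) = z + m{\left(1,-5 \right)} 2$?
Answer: $3690$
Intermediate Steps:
$x = 10$ ($x = 9 + \frac{-2 + 4 \cdot 2}{6} = 9 + \frac{-2 + 8}{6} = 9 + \frac{1}{6} \cdot 6 = 9 + 1 = 10$)
$x 369 = 10 \cdot 369 = 3690$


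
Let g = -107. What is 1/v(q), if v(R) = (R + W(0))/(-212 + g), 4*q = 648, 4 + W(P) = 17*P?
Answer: -319/158 ≈ -2.0190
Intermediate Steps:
W(P) = -4 + 17*P
q = 162 (q = (1/4)*648 = 162)
v(R) = 4/319 - R/319 (v(R) = (R + (-4 + 17*0))/(-212 - 107) = (R + (-4 + 0))/(-319) = (R - 4)*(-1/319) = (-4 + R)*(-1/319) = 4/319 - R/319)
1/v(q) = 1/(4/319 - 1/319*162) = 1/(4/319 - 162/319) = 1/(-158/319) = -319/158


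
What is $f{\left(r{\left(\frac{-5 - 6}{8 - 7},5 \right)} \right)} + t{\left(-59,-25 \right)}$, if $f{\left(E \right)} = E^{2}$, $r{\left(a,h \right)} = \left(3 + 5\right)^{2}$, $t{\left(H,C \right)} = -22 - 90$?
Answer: $3984$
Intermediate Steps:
$t{\left(H,C \right)} = -112$ ($t{\left(H,C \right)} = -22 - 90 = -112$)
$r{\left(a,h \right)} = 64$ ($r{\left(a,h \right)} = 8^{2} = 64$)
$f{\left(r{\left(\frac{-5 - 6}{8 - 7},5 \right)} \right)} + t{\left(-59,-25 \right)} = 64^{2} - 112 = 4096 - 112 = 3984$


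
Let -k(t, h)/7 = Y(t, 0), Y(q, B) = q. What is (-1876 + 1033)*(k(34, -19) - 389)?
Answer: 528561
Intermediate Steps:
k(t, h) = -7*t
(-1876 + 1033)*(k(34, -19) - 389) = (-1876 + 1033)*(-7*34 - 389) = -843*(-238 - 389) = -843*(-627) = 528561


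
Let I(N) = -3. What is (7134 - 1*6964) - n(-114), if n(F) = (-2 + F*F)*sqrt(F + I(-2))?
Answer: 170 - 38982*I*sqrt(13) ≈ 170.0 - 1.4055e+5*I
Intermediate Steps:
n(F) = sqrt(-3 + F)*(-2 + F**2) (n(F) = (-2 + F*F)*sqrt(F - 3) = (-2 + F**2)*sqrt(-3 + F) = sqrt(-3 + F)*(-2 + F**2))
(7134 - 1*6964) - n(-114) = (7134 - 1*6964) - sqrt(-3 - 114)*(-2 + (-114)**2) = (7134 - 6964) - sqrt(-117)*(-2 + 12996) = 170 - 3*I*sqrt(13)*12994 = 170 - 38982*I*sqrt(13)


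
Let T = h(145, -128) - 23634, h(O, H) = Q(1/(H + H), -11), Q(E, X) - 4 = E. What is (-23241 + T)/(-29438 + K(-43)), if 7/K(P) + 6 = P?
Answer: 27997613/17584384 ≈ 1.5922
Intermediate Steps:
Q(E, X) = 4 + E
K(P) = 7/(-6 + P)
h(O, H) = 4 + 1/(2*H) (h(O, H) = 4 + 1/(H + H) = 4 + 1/(2*H))
T = -6049281/256 (T = (4 + (½)/(-128)) - 23634 = (4 + (½)*(-1/128)) - 23634 = (4 - 1/256) - 23634 = 1023/256 - 23634 = -6049281/256 ≈ -23630.)
(-23241 + T)/(-29438 + K(-43)) = (-23241 - 6049281/256)/(-29438 + 7/(-6 - 43)) = -11998977/(256*(-29438 + 7/(-49))) = -11998977/(256*(-29438 + 7*(-1/49))) = -11998977/(256*(-29438 - ⅐)) = -11998977/(256*(-206067/7)) = -11998977/256*(-7/206067) = 27997613/17584384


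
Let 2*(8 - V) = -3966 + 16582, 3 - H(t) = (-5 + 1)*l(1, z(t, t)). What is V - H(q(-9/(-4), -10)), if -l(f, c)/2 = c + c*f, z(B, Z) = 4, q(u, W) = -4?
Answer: -6239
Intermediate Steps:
l(f, c) = -2*c - 2*c*f (l(f, c) = -2*(c + c*f) = -2*c - 2*c*f)
H(t) = -61 (H(t) = 3 - (-5 + 1)*(-2*4*(1 + 1)) = 3 - (-4)*(-2*4*2) = 3 - (-4)*(-16) = 3 - 1*64 = 3 - 64 = -61)
V = -6300 (V = 8 - (-3966 + 16582)/2 = 8 - 1/2*12616 = 8 - 6308 = -6300)
V - H(q(-9/(-4), -10)) = -6300 - 1*(-61) = -6300 + 61 = -6239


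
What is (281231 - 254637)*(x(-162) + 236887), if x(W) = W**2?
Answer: 6997705814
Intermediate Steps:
(281231 - 254637)*(x(-162) + 236887) = (281231 - 254637)*((-162)**2 + 236887) = 26594*(26244 + 236887) = 26594*263131 = 6997705814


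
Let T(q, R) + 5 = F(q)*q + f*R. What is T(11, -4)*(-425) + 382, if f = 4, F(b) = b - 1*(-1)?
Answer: -46793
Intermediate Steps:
F(b) = 1 + b (F(b) = b + 1 = 1 + b)
T(q, R) = -5 + 4*R + q*(1 + q) (T(q, R) = -5 + ((1 + q)*q + 4*R) = -5 + (q*(1 + q) + 4*R) = -5 + (4*R + q*(1 + q)) = -5 + 4*R + q*(1 + q))
T(11, -4)*(-425) + 382 = (-5 + 4*(-4) + 11*(1 + 11))*(-425) + 382 = (-5 - 16 + 11*12)*(-425) + 382 = (-5 - 16 + 132)*(-425) + 382 = 111*(-425) + 382 = -47175 + 382 = -46793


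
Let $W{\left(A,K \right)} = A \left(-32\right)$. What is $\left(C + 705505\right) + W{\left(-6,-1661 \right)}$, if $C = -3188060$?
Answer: $-2482363$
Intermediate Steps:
$W{\left(A,K \right)} = - 32 A$
$\left(C + 705505\right) + W{\left(-6,-1661 \right)} = \left(-3188060 + 705505\right) - -192 = -2482555 + 192 = -2482363$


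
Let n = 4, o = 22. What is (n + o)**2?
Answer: 676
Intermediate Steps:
(n + o)**2 = (4 + 22)**2 = 26**2 = 676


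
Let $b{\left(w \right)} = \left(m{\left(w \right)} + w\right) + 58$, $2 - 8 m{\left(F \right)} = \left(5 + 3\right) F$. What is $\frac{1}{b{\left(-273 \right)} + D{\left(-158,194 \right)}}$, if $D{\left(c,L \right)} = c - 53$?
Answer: $- \frac{4}{611} \approx -0.0065466$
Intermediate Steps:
$D{\left(c,L \right)} = -53 + c$
$m{\left(F \right)} = \frac{1}{4} - F$ ($m{\left(F \right)} = \frac{1}{4} - \frac{\left(5 + 3\right) F}{8} = \frac{1}{4} - \frac{8 F}{8} = \frac{1}{4} - F$)
$b{\left(w \right)} = \frac{233}{4}$ ($b{\left(w \right)} = \left(\left(\frac{1}{4} - w\right) + w\right) + 58 = \frac{1}{4} + 58 = \frac{233}{4}$)
$\frac{1}{b{\left(-273 \right)} + D{\left(-158,194 \right)}} = \frac{1}{\frac{233}{4} - 211} = \frac{1}{- \frac{611}{4}} = - \frac{4}{611}$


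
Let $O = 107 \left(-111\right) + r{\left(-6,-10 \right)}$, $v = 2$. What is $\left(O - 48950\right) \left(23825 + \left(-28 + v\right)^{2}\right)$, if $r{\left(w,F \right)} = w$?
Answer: $-1490469333$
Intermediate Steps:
$O = -11883$ ($O = 107 \left(-111\right) - 6 = -11877 - 6 = -11883$)
$\left(O - 48950\right) \left(23825 + \left(-28 + v\right)^{2}\right) = \left(-11883 - 48950\right) \left(23825 + \left(-28 + 2\right)^{2}\right) = - 60833 \left(23825 + \left(-26\right)^{2}\right) = - 60833 \left(23825 + 676\right) = \left(-60833\right) 24501 = -1490469333$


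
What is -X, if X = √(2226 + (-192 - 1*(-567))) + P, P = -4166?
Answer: 4115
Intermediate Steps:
X = -4115 (X = √(2226 + (-192 - 1*(-567))) - 4166 = √(2226 + (-192 + 567)) - 4166 = √(2226 + 375) - 4166 = √2601 - 4166 = 51 - 4166 = -4115)
-X = -1*(-4115) = 4115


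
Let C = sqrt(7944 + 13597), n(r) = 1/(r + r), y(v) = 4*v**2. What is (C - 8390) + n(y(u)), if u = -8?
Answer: -4295679/512 + sqrt(21541) ≈ -8243.2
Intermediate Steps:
n(r) = 1/(2*r)
C = sqrt(21541) ≈ 146.77
(C - 8390) + n(y(u)) = (sqrt(21541) - 8390) + 1/(2*((4*(-8)**2))) = (-8390 + sqrt(21541)) + 1/(2*((4*64))) = (-8390 + sqrt(21541)) + (1/2)/256 = (-8390 + sqrt(21541)) + (1/2)*(1/256) = (-8390 + sqrt(21541)) + 1/512 = -4295679/512 + sqrt(21541)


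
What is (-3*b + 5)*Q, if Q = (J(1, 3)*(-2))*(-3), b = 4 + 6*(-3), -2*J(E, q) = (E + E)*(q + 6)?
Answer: -2538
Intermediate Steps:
J(E, q) = -E*(6 + q) (J(E, q) = -(E + E)*(q + 6)/2 = -2*E*(6 + q)/2 = -E*(6 + q))
b = -14 (b = 4 - 18 = -14)
Q = -54 (Q = (-1*1*(6 + 3)*(-2))*(-3) = (-1*1*9*(-2))*(-3) = -9*(-2)*(-3) = 18*(-3) = -54)
(-3*b + 5)*Q = (-3*(-14) + 5)*(-54) = (42 + 5)*(-54) = 47*(-54) = -2538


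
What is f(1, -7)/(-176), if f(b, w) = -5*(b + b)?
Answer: 5/88 ≈ 0.056818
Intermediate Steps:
f(b, w) = -10*b
f(1, -7)/(-176) = -10*1/(-176) = -10*(-1/176) = 5/88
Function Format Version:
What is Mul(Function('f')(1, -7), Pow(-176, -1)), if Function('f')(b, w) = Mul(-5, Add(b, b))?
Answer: Rational(5, 88) ≈ 0.056818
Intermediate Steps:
Function('f')(b, w) = Mul(-10, b) (Function('f')(b, w) = Mul(-5, Mul(2, b)) = Mul(-10, b))
Mul(Function('f')(1, -7), Pow(-176, -1)) = Mul(Mul(-10, 1), Pow(-176, -1)) = Mul(-10, Rational(-1, 176)) = Rational(5, 88)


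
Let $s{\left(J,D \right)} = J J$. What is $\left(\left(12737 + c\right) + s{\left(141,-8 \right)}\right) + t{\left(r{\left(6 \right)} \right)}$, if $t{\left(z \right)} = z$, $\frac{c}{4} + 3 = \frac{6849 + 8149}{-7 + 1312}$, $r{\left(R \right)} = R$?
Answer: $\frac{42618652}{1305} \approx 32658.0$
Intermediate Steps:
$s{\left(J,D \right)} = J^{2}$
$c = \frac{44332}{1305}$ ($c = -12 + 4 \frac{6849 + 8149}{-7 + 1312} = -12 + 4 \cdot \frac{14998}{1305} = -12 + \frac{59992}{1305} = \frac{44332}{1305} \approx 33.971$)
$\left(\left(12737 + c\right) + s{\left(141,-8 \right)}\right) + t{\left(r{\left(6 \right)} \right)} = \left(\left(12737 + \frac{44332}{1305}\right) + 141^{2}\right) + 6 = \left(\frac{16666117}{1305} + 19881\right) + 6 = \frac{42610822}{1305} + 6 = \frac{42618652}{1305}$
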